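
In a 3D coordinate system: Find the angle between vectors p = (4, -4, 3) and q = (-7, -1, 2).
p·q = -18, |p|² = 41, |q|² = 54
cos θ = -18/√2214 ≈ -0.3825
θ ≈ 112.5°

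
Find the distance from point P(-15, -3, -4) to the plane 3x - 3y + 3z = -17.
d = |3(-15) + (-3)(-3) + 3(-4) - (-17)| / √(3² + (-3)² + 3²) = 31/√27 = 5.966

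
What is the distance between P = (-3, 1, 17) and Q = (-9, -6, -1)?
d = √[(-6)² + (-7)² + (-18)²] = √409 = 20.22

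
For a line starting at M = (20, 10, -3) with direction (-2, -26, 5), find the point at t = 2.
P(2) = (20 + (-2)(2), 10 + (-26)(2), -3 + 5(2)) = (16, -42, 7)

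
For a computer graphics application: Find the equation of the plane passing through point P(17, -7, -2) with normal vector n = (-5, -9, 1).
d = n·P = (-5)(17) + (-9)(-7) + (1)(-2) = -24
Plane: -5x - 9y + z = -24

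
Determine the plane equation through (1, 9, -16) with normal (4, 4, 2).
d = n·P = (4)(1) + (4)(9) + (2)(-16) = 8
Plane: 4x + 4y + 2z = 8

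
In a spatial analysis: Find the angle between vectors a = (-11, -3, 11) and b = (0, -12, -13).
a·b = -107, |a|² = 251, |b|² = 313
cos θ = -107/√78563 ≈ -0.3817
θ ≈ 112.4°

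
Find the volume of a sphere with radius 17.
Volume = (4/3) * pi * r³
Volume = (4/3) * pi * 17³
Volume = (4/3) * pi * 4913
Volume = 20579.53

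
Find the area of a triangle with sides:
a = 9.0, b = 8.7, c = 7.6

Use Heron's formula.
s = (a+b+c)/2 = (9.0+8.7+7.6)/2 = 12.65
A = √(s(s-a)(s-b)(s-c)) = √(12.65·3.65·3.95·5.05)
A = √921.026 = 30.35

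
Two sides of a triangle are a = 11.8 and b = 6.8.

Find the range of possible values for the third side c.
By the triangle inequality: |a - b| < c < a + b
|11.8 - 6.8| < c < 11.8 + 6.8
5 < c < 18.6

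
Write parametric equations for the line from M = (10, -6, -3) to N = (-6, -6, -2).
Direction vector d = N - M = (-16, 0, 1)
x = 10 - 16t, y = -6, z = -3 + t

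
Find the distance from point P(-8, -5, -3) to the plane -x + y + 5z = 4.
d = |(-1)(-8) + 1(-5) + 5(-3) - (4)| / √((-1)² + 1² + 5²) = 16/√27 = 3.079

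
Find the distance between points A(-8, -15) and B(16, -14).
Using the distance formula: d = sqrt((x₂-x₁)² + (y₂-y₁)²)
dx = 16 - (-8) = 24
dy = (-14) - (-15) = 1
d = sqrt(24² + 1²) = sqrt(576 + 1) = sqrt(577) = 24.02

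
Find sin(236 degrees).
sin(236 degrees) = -0.829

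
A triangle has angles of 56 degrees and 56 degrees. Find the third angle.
Sum of angles in a triangle = 180 degrees
Third angle = 180 - 56 - 56
Third angle = 68 degrees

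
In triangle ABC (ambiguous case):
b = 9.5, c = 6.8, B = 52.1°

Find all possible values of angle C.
sin(C)/c = sin(B)/b  →  sin(C) = c·sin(B)/b = 6.8·sin(52.1°)/9.5 = 0.564818
C₁ = arcsin(0.564818) = 34.39°,  C₂ = 180° - C₁ = 145.61°
Check C₂: A = 180° - 52.1° - 145.61° = -17.71° ≤ 0, rejected
C = 34.39° (one solution)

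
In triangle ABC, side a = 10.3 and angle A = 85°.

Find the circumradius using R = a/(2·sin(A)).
R = a/(2·sin(A)) = 10.3/(2·sin(85°))
R = 10.3/(2·0.996195) = 10.3/1.992389 = 5.17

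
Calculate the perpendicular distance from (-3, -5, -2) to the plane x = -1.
d = |1(-3) + 0(-5) + 0(-2) - (-1)| / √(1² + 0² + 0²) = 2/√1 = 2.0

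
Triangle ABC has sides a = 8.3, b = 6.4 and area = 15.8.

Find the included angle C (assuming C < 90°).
Area = ½ab·sin(C)  →  sin(C) = 2·Area/(ab)
sin(C) = 2·15.8/(8.3·6.4) = 0.594880
C = arcsin(0.594880) = 36.5°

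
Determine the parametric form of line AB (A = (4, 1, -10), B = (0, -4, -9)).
Direction vector d = B - A = (-4, -5, 1)
x = 4 - 4t, y = 1 - 5t, z = -10 + t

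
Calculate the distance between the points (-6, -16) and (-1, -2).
Using the distance formula: d = sqrt((x₂-x₁)² + (y₂-y₁)²)
dx = (-1) - (-6) = 5
dy = (-2) - (-16) = 14
d = sqrt(5² + 14²) = sqrt(25 + 196) = sqrt(221) = 14.87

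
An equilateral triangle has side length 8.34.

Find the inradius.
For an equilateral triangle, r = s/(2√3) where s is the side.
r = 8.34/(2√3) = 8.34/3.464102 = 2.408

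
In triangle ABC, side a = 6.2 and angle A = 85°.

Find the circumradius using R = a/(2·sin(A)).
R = a/(2·sin(A)) = 6.2/(2·sin(85°))
R = 6.2/(2·0.996195) = 6.2/1.992389 = 3.112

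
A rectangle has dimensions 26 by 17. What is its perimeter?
Perimeter = 2 * (length + width)
Perimeter = 2 * (26 + 17)
Perimeter = 2 * 43
Perimeter = 86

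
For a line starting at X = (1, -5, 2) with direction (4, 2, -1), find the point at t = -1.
P(-1) = (1 + 4(-1), -5 + 2(-1), 2 + (-1)(-1)) = (-3, -7, 3)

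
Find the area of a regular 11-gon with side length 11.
For a regular 11-gon with side length s = 11:
Apothem a = s / (2*tan(pi/11)) = 11 / (2*tan(pi/11)) ≈ 18.7313
Perimeter P = 11 * 11 = 121
Area = (1/2) * P * a = (1/2) * 121 * 18.7313 = 1133.24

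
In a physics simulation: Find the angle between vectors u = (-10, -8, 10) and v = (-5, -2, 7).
u·v = 136, |u|² = 264, |v|² = 78
cos θ = 136/√20592 ≈ 0.9477
θ ≈ 18.6°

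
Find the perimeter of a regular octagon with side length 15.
Perimeter = number of sides * side length
Perimeter = 8 * 15
Perimeter = 120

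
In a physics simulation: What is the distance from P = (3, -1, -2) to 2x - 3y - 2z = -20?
d = |2(3) + (-3)(-1) + (-2)(-2) - (-20)| / √(2² + (-3)² + (-2)²) = 33/√17 = 8.004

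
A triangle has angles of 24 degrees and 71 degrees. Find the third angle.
Sum of angles in a triangle = 180 degrees
Third angle = 180 - 24 - 71
Third angle = 85 degrees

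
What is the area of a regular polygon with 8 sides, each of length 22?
For a regular 8-gon with side length s = 22:
Apothem a = s / (2*tan(pi/8)) = 22 / (2*tan(pi/8)) ≈ 26.55635
Perimeter P = 8 * 22 = 176
Area = (1/2) * P * a = (1/2) * 176 * 26.55635 = 2336.96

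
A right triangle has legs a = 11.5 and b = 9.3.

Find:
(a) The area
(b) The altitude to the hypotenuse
(a) Area = ½ab = ½·11.5·9.3 = 53.475
(b) Hypotenuse c = √(11.5² + 9.3²) = √218.74 = 14.7899
    Area = ½·c·h_c  →  h_c = 2·Area/c = 2·53.475/14.7899 = 7.231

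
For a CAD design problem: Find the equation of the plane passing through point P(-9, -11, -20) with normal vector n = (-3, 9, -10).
d = n·P = (-3)(-9) + (9)(-11) + (-10)(-20) = 128
Plane: -3x + 9y - 10z = 128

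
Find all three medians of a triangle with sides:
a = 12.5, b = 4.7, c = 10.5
Using m_x = ½√(2y² + 2z² - x²):
m_a = ½√(2·4.7² + 2·10.5² - 12.5²) = ½√108.43 = 5.206
m_b = ½√(2·12.5² + 2·10.5² - 4.7²) = ½√510.91 = 11.3
m_c = ½√(2·12.5² + 2·4.7² - 10.5²) = ½√246.43 = 7.849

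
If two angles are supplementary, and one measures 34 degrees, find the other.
Supplementary angles sum to 180 degrees.
Other angle = 180 - 34
Other angle = 146 degrees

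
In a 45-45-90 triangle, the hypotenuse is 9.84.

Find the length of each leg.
In a 45-45-90 triangle, hypotenuse = leg·√2  →  leg = hypotenuse/√2
leg = 9.84/√2 = 6.958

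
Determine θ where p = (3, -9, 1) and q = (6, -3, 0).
p·q = 45, |p|² = 91, |q|² = 45
cos θ = 45/√4095 ≈ 0.7032
θ ≈ 45.31°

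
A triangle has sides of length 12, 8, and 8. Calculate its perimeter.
Perimeter = sum of all sides
Perimeter = 12 + 8 + 8
Perimeter = 28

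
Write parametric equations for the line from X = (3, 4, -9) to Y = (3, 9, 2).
Direction vector d = Y - X = (0, 5, 11)
x = 3, y = 4 + 5t, z = -9 + 11t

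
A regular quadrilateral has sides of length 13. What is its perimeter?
Perimeter = number of sides * side length
Perimeter = 4 * 13
Perimeter = 52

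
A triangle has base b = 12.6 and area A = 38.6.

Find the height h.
A = ½bh  →  h = 2A/b
h = 2·38.6/12.6 = 6.127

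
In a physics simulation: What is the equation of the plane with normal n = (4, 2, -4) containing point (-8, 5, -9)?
d = n·P = (4)(-8) + (2)(5) + (-4)(-9) = 14
Plane: 4x + 2y - 4z = 14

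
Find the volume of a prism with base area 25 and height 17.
Volume = base area * height
Volume = 25 * 17
Volume = 425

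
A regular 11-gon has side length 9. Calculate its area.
For a regular 11-gon with side length s = 9:
Apothem a = s / (2*tan(pi/11)) = 9 / (2*tan(pi/11)) ≈ 15.3256
Perimeter P = 11 * 9 = 99
Area = (1/2) * P * a = (1/2) * 99 * 15.3256 = 758.62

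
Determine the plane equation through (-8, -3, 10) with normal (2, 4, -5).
d = n·P = (2)(-8) + (4)(-3) + (-5)(10) = -78
Plane: 2x + 4y - 5z = -78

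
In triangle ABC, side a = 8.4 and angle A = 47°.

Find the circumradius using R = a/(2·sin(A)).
R = a/(2·sin(A)) = 8.4/(2·sin(47°))
R = 8.4/(2·0.731354) = 8.4/1.462707 = 5.743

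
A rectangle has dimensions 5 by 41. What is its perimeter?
Perimeter = 2 * (length + width)
Perimeter = 2 * (5 + 41)
Perimeter = 2 * 46
Perimeter = 92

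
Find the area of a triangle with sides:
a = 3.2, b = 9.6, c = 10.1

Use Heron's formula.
s = (a+b+c)/2 = (3.2+9.6+10.1)/2 = 11.45
A = √(s(s-a)(s-b)(s-c)) = √(11.45·8.25·1.85·1.35)
A = √235.92 = 15.36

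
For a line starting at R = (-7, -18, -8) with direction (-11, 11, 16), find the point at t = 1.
P(1) = (-7 + (-11)(1), -18 + 11(1), -8 + 16(1)) = (-18, -7, 8)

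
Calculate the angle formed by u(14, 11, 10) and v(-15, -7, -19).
u·v = -477, |u|² = 417, |v|² = 635
cos θ = -477/√264795 ≈ -0.927
θ ≈ 158.0°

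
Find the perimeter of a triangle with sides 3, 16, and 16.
Perimeter = sum of all sides
Perimeter = 3 + 16 + 16
Perimeter = 35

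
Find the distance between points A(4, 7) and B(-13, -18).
Using the distance formula: d = sqrt((x₂-x₁)² + (y₂-y₁)²)
dx = (-13) - 4 = -17
dy = (-18) - 7 = -25
d = sqrt((-17)² + (-25)²) = sqrt(289 + 625) = sqrt(914) = 30.23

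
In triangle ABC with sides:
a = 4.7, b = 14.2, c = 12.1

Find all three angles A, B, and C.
By the law of cosines:
cos(A) = (b² + c² - a²)/(2bc) = 0.948551  →  A = 18.46°
cos(B) = (a² + c² - b²)/(2ac) = -0.291366  →  B = 106.9°
cos(C) = (a² + b² - c²)/(2ab) = 0.579263  →  C = 54.6°
Check: A + B + C = 180.0° ✓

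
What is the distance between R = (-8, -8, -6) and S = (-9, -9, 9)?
d = √[(-1)² + (-1)² + (15)²] = √227 = 15.07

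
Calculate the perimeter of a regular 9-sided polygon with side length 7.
Perimeter = number of sides * side length
Perimeter = 9 * 7
Perimeter = 63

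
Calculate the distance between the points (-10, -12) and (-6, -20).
Using the distance formula: d = sqrt((x₂-x₁)² + (y₂-y₁)²)
dx = (-6) - (-10) = 4
dy = (-20) - (-12) = -8
d = sqrt(4² + (-8)²) = sqrt(16 + 64) = sqrt(80) = 8.94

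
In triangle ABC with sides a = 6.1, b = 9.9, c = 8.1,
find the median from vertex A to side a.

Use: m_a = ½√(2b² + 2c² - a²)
m_a = ½√(2·9.9² + 2·8.1² - 6.1²)
m_a = ½√(196.02 + 131.22 - 37.21) = ½√290.03 = 8.515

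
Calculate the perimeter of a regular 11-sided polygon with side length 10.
Perimeter = number of sides * side length
Perimeter = 11 * 10
Perimeter = 110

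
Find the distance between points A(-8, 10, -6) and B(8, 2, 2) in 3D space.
d = √[(16)² + (-8)² + (8)²] = √384 = 19.6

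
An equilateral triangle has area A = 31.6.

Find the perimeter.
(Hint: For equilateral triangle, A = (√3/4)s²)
A = (√3/4)s²  →  s² = 4A/√3 = 4·31.6/√3 = 72.9771
s = 8.54266
Perimeter = 3s = 25.63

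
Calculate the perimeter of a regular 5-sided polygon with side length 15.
Perimeter = number of sides * side length
Perimeter = 5 * 15
Perimeter = 75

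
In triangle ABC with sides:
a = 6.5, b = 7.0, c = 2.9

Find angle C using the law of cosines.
cos(C) = (a² + b² - c²)/(2ab)
cos(C) = (6.5² + 7.0² - 2.9²)/(2·6.5·7.0) = 82.84/91 = 0.910330
C = arccos(0.910330) = 24.45°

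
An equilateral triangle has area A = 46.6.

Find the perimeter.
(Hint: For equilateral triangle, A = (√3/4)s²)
A = (√3/4)s²  →  s² = 4A/√3 = 4·46.6/√3 = 107.618
s = 10.3739
Perimeter = 3s = 31.12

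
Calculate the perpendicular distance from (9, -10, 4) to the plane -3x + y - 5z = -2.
d = |(-3)(9) + 1(-10) + (-5)(4) - (-2)| / √((-3)² + 1² + (-5)²) = 55/√35 = 9.297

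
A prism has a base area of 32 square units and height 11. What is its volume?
Volume = base area * height
Volume = 32 * 11
Volume = 352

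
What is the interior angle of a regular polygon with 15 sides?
Interior angle of a regular n-gon = (n-2)*180/n
Interior angle = (15-2)*180/15
Interior angle = 13*180/15
Interior angle = 2340/15
Interior angle = 156 degrees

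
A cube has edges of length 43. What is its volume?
Volume = s³
Volume = 43³
Volume = 79507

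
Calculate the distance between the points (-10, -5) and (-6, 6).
Using the distance formula: d = sqrt((x₂-x₁)² + (y₂-y₁)²)
dx = (-6) - (-10) = 4
dy = 6 - (-5) = 11
d = sqrt(4² + 11²) = sqrt(16 + 121) = sqrt(137) = 11.70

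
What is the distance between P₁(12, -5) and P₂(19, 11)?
Using the distance formula: d = sqrt((x₂-x₁)² + (y₂-y₁)²)
dx = 19 - 12 = 7
dy = 11 - (-5) = 16
d = sqrt(7² + 16²) = sqrt(49 + 256) = sqrt(305) = 17.46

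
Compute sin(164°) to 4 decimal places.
sin(164 degrees) = 0.2756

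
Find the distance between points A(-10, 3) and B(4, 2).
Using the distance formula: d = sqrt((x₂-x₁)² + (y₂-y₁)²)
dx = 4 - (-10) = 14
dy = 2 - 3 = -1
d = sqrt(14² + (-1)²) = sqrt(196 + 1) = sqrt(197) = 14.04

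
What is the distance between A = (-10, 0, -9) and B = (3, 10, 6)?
d = √[(13)² + (10)² + (15)²] = √494 = 22.23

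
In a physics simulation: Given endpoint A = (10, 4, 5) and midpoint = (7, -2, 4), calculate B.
B = (2×7 - 10, 2×(-2) - 4, 2×4 - 5) = (4, -8, 3)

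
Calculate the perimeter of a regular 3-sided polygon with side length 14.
Perimeter = number of sides * side length
Perimeter = 3 * 14
Perimeter = 42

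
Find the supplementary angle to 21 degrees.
Supplementary angles sum to 180 degrees.
Other angle = 180 - 21
Other angle = 159 degrees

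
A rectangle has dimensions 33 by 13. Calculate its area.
Area = length * width
Area = 33 * 13
Area = 429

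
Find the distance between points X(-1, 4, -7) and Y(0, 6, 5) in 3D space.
d = √[(1)² + (2)² + (12)²] = √149 = 12.21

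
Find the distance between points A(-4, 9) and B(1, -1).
Using the distance formula: d = sqrt((x₂-x₁)² + (y₂-y₁)²)
dx = 1 - (-4) = 5
dy = (-1) - 9 = -10
d = sqrt(5² + (-10)²) = sqrt(25 + 100) = sqrt(125) = 11.18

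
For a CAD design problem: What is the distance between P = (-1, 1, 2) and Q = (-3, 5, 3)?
d = √[(-2)² + (4)² + (1)²] = √21 = 4.583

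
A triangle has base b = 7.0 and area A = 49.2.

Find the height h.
A = ½bh  →  h = 2A/b
h = 2·49.2/7.0 = 14.06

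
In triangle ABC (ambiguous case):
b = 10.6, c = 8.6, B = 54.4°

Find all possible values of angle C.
sin(C)/c = sin(B)/b  →  sin(C) = c·sin(B)/b = 8.6·sin(54.4°)/10.6 = 0.659686
C₁ = arcsin(0.659686) = 41.28°,  C₂ = 180° - C₁ = 138.72°
Check C₂: A = 180° - 54.4° - 138.72° = -13.12° ≤ 0, rejected
C = 41.28° (one solution)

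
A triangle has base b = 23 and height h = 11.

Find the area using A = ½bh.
A = ½·23·11 = 126.5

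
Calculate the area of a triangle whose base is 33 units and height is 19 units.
Area = (1/2) * base * height
Area = (1/2) * 33 * 19
Area = 313.50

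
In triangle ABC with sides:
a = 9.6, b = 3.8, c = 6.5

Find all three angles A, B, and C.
By the law of cosines:
cos(A) = (b² + c² - a²)/(2bc) = -0.718016  →  A = 135.9°
cos(B) = (a² + c² - b²)/(2ac) = 0.961298  →  B = 15.99°
cos(C) = (a² + b² - c²)/(2ab) = 0.881990  →  C = 28.12°
Check: A + B + C = 180.0° ✓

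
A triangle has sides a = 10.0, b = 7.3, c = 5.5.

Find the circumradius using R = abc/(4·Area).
s = (a+b+c)/2 = 11.4
Area = √(s(s-a)(s-b)(s-c)) = √(11.4·1.4·4.1·5.9) = 19.6487
R = abc/(4·Area) = (10.0·7.3·5.5)/(4·19.6487) = 401.5/78.5948 = 5.108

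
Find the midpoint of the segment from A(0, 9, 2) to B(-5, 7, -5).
Midpoint = ((0-5)/2, (9+7)/2, (2-5)/2) = (-2.5, 8, -1.5)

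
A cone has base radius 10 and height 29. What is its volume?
Volume = (1/3) * pi * r² * h
Volume = (1/3) * pi * 10² * 29
Volume = (1/3) * pi * 100 * 29
Volume = (1/3) * pi * 2900
Volume = 3036.87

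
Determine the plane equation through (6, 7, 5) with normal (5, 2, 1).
d = n·P = (5)(6) + (2)(7) + (1)(5) = 49
Plane: 5x + 2y + z = 49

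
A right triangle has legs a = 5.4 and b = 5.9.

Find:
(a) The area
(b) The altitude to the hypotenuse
(a) Area = ½ab = ½·5.4·5.9 = 15.93
(b) Hypotenuse c = √(5.4² + 5.9²) = √63.97 = 7.99812
    Area = ½·c·h_c  →  h_c = 2·Area/c = 2·15.93/7.99812 = 3.983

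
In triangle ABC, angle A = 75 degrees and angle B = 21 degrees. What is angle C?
Sum of angles in a triangle = 180 degrees
Third angle = 180 - 75 - 21
Third angle = 84 degrees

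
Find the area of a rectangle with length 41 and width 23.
Area = length * width
Area = 41 * 23
Area = 943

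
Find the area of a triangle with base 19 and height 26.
Area = (1/2) * base * height
Area = (1/2) * 19 * 26
Area = 247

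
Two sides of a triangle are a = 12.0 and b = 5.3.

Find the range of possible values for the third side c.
By the triangle inequality: |a - b| < c < a + b
|12.0 - 5.3| < c < 12.0 + 5.3
6.7 < c < 17.3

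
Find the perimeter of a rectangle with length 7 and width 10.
Perimeter = 2 * (length + width)
Perimeter = 2 * (7 + 10)
Perimeter = 2 * 17
Perimeter = 34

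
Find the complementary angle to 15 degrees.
Complementary angles sum to 90 degrees.
Other angle = 90 - 15
Other angle = 75 degrees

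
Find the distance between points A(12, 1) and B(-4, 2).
Using the distance formula: d = sqrt((x₂-x₁)² + (y₂-y₁)²)
dx = (-4) - 12 = -16
dy = 2 - 1 = 1
d = sqrt((-16)² + 1²) = sqrt(256 + 1) = sqrt(257) = 16.03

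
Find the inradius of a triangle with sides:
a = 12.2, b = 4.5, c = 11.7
s = (a+b+c)/2 = (12.2+4.5+11.7)/2 = 14.2
Area = √(s(s-a)(s-b)(s-c)) = √(14.2·2·9.7·2.5) = 26.2431
r = Area/s = 26.2431/14.2 = 1.848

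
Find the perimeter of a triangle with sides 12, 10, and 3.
Perimeter = sum of all sides
Perimeter = 12 + 10 + 3
Perimeter = 25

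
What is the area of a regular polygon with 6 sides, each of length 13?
For a regular 6-gon with side length s = 13:
Apothem a = s / (2*tan(pi/6)) = 13 / (2*tan(pi/6)) ≈ 11.2583
Perimeter P = 6 * 13 = 78
Area = (1/2) * P * a = (1/2) * 78 * 11.2583 = 439.07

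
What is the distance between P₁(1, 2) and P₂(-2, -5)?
Using the distance formula: d = sqrt((x₂-x₁)² + (y₂-y₁)²)
dx = (-2) - 1 = -3
dy = (-5) - 2 = -7
d = sqrt((-3)² + (-7)²) = sqrt(9 + 49) = sqrt(58) = 7.62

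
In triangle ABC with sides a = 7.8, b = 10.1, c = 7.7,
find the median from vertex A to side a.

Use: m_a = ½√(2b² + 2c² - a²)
m_a = ½√(2·10.1² + 2·7.7² - 7.8²)
m_a = ½√(204.02 + 118.58 - 60.84) = ½√261.76 = 8.089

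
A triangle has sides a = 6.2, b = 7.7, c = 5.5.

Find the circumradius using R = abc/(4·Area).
s = (a+b+c)/2 = 9.7
Area = √(s(s-a)(s-b)(s-c)) = √(9.7·3.5·2·4.2) = 16.8873
R = abc/(4·Area) = (6.2·7.7·5.5)/(4·16.8873) = 262.57/67.5492 = 3.887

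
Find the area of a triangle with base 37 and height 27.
Area = (1/2) * base * height
Area = (1/2) * 37 * 27
Area = 499.50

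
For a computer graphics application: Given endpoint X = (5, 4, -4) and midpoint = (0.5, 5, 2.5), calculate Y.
Y = (2×0.5 - 5, 2×5 - 4, 2×2.5 - (-4)) = (-4, 6, 9)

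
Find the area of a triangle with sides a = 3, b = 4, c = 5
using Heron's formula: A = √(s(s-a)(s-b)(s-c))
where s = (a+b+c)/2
s = (3+4+5)/2 = 6
A = √(6·3·2·1) = √36 = 6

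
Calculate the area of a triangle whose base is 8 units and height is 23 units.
Area = (1/2) * base * height
Area = (1/2) * 8 * 23
Area = 92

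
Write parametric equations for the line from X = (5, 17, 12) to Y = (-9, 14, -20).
Direction vector d = Y - X = (-14, -3, -32)
x = 5 - 14t, y = 17 - 3t, z = 12 - 32t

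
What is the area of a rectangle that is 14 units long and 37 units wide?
Area = length * width
Area = 14 * 37
Area = 518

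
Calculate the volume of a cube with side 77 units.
Volume = s³
Volume = 77³
Volume = 456533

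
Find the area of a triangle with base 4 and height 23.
Area = (1/2) * base * height
Area = (1/2) * 4 * 23
Area = 46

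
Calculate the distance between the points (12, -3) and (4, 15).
Using the distance formula: d = sqrt((x₂-x₁)² + (y₂-y₁)²)
dx = 4 - 12 = -8
dy = 15 - (-3) = 18
d = sqrt((-8)² + 18²) = sqrt(64 + 324) = sqrt(388) = 19.70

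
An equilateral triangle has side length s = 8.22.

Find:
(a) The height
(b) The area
(a) Height h = s·√3/2 = 8.22·√3/2 = 7.119
(b) Area = (√3/4)·s² = (√3/4)·8.22² = (√3/4)·67.5684 = 29.26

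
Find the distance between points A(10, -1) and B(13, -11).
Using the distance formula: d = sqrt((x₂-x₁)² + (y₂-y₁)²)
dx = 13 - 10 = 3
dy = (-11) - (-1) = -10
d = sqrt(3² + (-10)²) = sqrt(9 + 100) = sqrt(109) = 10.44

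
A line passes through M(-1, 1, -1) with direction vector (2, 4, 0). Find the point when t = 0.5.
P(0.5) = (-1 + 2(0.5), 1 + 4(0.5), -1 + 0(0.5)) = (0, 3, -1)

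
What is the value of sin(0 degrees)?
sin(0 degrees) = 0
Decimal approximation: 0.0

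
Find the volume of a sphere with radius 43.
Volume = (4/3) * pi * r³
Volume = (4/3) * pi * 43³
Volume = (4/3) * pi * 79507
Volume = 333038.14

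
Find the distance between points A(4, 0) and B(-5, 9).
Using the distance formula: d = sqrt((x₂-x₁)² + (y₂-y₁)²)
dx = (-5) - 4 = -9
dy = 9 - 0 = 9
d = sqrt((-9)² + 9²) = sqrt(81 + 81) = sqrt(162) = 12.73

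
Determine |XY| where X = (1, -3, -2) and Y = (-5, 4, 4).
d = √[(-6)² + (7)² + (6)²] = √121 = 11.0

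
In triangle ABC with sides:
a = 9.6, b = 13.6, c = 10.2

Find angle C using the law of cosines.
cos(C) = (a² + b² - c²)/(2ab)
cos(C) = (9.6² + 13.6² - 10.2²)/(2·9.6·13.6) = 173.08/261.12 = 0.662837
C = arccos(0.662837) = 48.48°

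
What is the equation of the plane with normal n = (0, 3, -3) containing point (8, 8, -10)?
d = n·P = (0)(8) + (3)(8) + (-3)(-10) = 54
Plane: 3y - 3z = 54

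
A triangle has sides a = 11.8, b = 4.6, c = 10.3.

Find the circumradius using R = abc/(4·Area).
s = (a+b+c)/2 = 13.35
Area = √(s(s-a)(s-b)(s-c)) = √(13.35·1.55·8.75·3.05) = 23.4996
R = abc/(4·Area) = (11.8·4.6·10.3)/(4·23.4996) = 559.084/93.9984 = 5.948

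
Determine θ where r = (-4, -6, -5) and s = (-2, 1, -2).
r·s = 12, |r|² = 77, |s|² = 9
cos θ = 12/√693 ≈ 0.4558
θ ≈ 62.88°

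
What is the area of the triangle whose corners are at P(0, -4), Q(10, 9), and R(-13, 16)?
Using the coordinate formula: Area = (1/2)|x₁(y₂-y₃) + x₂(y₃-y₁) + x₃(y₁-y₂)|
Area = (1/2)|0(9-16) + 10(16-(-4)) + (-13)((-4)-9)|
Area = (1/2)|0*(-7) + 10*20 + (-13)*(-13)|
Area = (1/2)|0 + 200 + 169|
Area = (1/2)*369 = 184.50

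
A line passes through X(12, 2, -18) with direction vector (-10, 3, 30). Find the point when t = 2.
P(2) = (12 + (-10)(2), 2 + 3(2), -18 + 30(2)) = (-8, 8, 42)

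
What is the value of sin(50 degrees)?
sin(50 degrees) = 0.766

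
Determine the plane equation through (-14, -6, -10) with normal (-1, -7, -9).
d = n·P = (-1)(-14) + (-7)(-6) + (-9)(-10) = 146
Plane: -x - 7y - 9z = 146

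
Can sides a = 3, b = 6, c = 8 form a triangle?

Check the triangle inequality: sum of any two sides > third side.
Yes, triangle inequality satisfied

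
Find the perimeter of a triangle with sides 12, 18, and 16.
Perimeter = sum of all sides
Perimeter = 12 + 18 + 16
Perimeter = 46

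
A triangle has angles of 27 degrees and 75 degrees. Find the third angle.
Sum of angles in a triangle = 180 degrees
Third angle = 180 - 27 - 75
Third angle = 78 degrees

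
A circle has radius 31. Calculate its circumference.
Circumference = 2 * pi * r
Circumference = 2 * pi * 31
Circumference = 194.78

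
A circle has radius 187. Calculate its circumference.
Circumference = 2 * pi * r
Circumference = 2 * pi * 187
Circumference = 1174.96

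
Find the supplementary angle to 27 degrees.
Supplementary angles sum to 180 degrees.
Other angle = 180 - 27
Other angle = 153 degrees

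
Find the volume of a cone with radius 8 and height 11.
Volume = (1/3) * pi * r² * h
Volume = (1/3) * pi * 8² * 11
Volume = (1/3) * pi * 64 * 11
Volume = (1/3) * pi * 704
Volume = 737.23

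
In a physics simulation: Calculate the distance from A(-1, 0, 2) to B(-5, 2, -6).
d = √[(-4)² + (2)² + (-8)²] = √84 = 9.165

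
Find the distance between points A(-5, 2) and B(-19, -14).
Using the distance formula: d = sqrt((x₂-x₁)² + (y₂-y₁)²)
dx = (-19) - (-5) = -14
dy = (-14) - 2 = -16
d = sqrt((-14)² + (-16)²) = sqrt(196 + 256) = sqrt(452) = 21.26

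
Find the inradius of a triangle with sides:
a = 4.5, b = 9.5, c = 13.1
s = (a+b+c)/2 = (4.5+9.5+13.1)/2 = 13.55
Area = √(s(s-a)(s-b)(s-c)) = √(13.55·9.05·4.05·0.45) = 14.9495
r = Area/s = 14.9495/13.55 = 1.103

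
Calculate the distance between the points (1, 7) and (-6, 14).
Using the distance formula: d = sqrt((x₂-x₁)² + (y₂-y₁)²)
dx = (-6) - 1 = -7
dy = 14 - 7 = 7
d = sqrt((-7)² + 7²) = sqrt(49 + 49) = sqrt(98) = 9.90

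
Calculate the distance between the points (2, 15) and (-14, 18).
Using the distance formula: d = sqrt((x₂-x₁)² + (y₂-y₁)²)
dx = (-14) - 2 = -16
dy = 18 - 15 = 3
d = sqrt((-16)² + 3²) = sqrt(256 + 9) = sqrt(265) = 16.28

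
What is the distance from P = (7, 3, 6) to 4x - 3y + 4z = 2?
d = |4(7) + (-3)(3) + 4(6) - (2)| / √(4² + (-3)² + 4²) = 41/√41 = 6.403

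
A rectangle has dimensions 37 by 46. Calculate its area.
Area = length * width
Area = 37 * 46
Area = 1702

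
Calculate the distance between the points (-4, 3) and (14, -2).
Using the distance formula: d = sqrt((x₂-x₁)² + (y₂-y₁)²)
dx = 14 - (-4) = 18
dy = (-2) - 3 = -5
d = sqrt(18² + (-5)²) = sqrt(324 + 25) = sqrt(349) = 18.68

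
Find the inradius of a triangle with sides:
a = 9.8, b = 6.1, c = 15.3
s = (a+b+c)/2 = (9.8+6.1+15.3)/2 = 15.6
Area = √(s(s-a)(s-b)(s-c)) = √(15.6·5.8·9.5·0.3) = 16.0583
r = Area/s = 16.0583/15.6 = 1.029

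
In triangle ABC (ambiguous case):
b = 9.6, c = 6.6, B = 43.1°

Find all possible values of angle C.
sin(C)/c = sin(B)/b  →  sin(C) = c·sin(B)/b = 6.6·sin(43.1°)/9.6 = 0.469751
C₁ = arcsin(0.469751) = 28.02°,  C₂ = 180° - C₁ = 151.98°
Check C₂: A = 180° - 43.1° - 151.98° = -15.08° ≤ 0, rejected
C = 28.02° (one solution)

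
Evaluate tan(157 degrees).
tan(157 degrees) = -0.4245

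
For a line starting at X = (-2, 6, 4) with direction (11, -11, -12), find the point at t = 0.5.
P(0.5) = (-2 + 11(0.5), 6 + (-11)(0.5), 4 + (-12)(0.5)) = (3.5, 0.5, -2)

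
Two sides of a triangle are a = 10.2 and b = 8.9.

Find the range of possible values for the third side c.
By the triangle inequality: |a - b| < c < a + b
|10.2 - 8.9| < c < 10.2 + 8.9
1.3 < c < 19.1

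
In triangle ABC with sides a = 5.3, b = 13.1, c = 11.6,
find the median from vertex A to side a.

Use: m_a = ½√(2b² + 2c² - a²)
m_a = ½√(2·13.1² + 2·11.6² - 5.3²)
m_a = ½√(343.22 + 269.12 - 28.09) = ½√584.25 = 12.09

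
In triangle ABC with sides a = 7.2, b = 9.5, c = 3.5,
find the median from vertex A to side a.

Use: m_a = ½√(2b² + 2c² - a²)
m_a = ½√(2·9.5² + 2·3.5² - 7.2²)
m_a = ½√(180.5 + 24.5 - 51.84) = ½√153.16 = 6.188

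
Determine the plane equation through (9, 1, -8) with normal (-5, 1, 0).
d = n·P = (-5)(9) + (1)(1) + (0)(-8) = -44
Plane: -5x + y = -44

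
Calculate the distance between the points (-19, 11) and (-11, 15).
Using the distance formula: d = sqrt((x₂-x₁)² + (y₂-y₁)²)
dx = (-11) - (-19) = 8
dy = 15 - 11 = 4
d = sqrt(8² + 4²) = sqrt(64 + 16) = sqrt(80) = 8.94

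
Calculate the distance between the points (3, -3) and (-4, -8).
Using the distance formula: d = sqrt((x₂-x₁)² + (y₂-y₁)²)
dx = (-4) - 3 = -7
dy = (-8) - (-3) = -5
d = sqrt((-7)² + (-5)²) = sqrt(49 + 25) = sqrt(74) = 8.60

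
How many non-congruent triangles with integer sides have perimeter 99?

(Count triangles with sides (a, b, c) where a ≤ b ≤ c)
With a ≤ b ≤ c and a + b + c = 99, the triangle inequality a + b > c gives c < 99/2, so c ≤ 49.
Iterate a from 1 to ⌊p/3⌋ = 33; for each a, b ranges from a to ⌊(p−a)/2⌋ with c = p − a − b, keeping only c ≥ b.
Triples: (1, 49, 49), (2, 48, 49), (3, 47, 49), …
Count = 217 triangles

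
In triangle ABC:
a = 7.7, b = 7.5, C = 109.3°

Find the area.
Using A = ½ab·sin(C):
A = ½·7.7·7.5·sin(109.3°) = ½·57.75·0.943801 = 27.25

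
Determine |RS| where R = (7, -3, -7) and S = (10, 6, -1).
d = √[(3)² + (9)² + (6)²] = √126 = 11.22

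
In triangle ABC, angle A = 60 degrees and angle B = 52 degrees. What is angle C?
Sum of angles in a triangle = 180 degrees
Third angle = 180 - 60 - 52
Third angle = 68 degrees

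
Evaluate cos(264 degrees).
cos(264 degrees) = -0.1045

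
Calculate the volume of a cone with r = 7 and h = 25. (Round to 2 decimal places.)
Volume = (1/3) * pi * r² * h
Volume = (1/3) * pi * 7² * 25
Volume = (1/3) * pi * 49 * 25
Volume = (1/3) * pi * 1225
Volume = 1282.82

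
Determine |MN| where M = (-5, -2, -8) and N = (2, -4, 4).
d = √[(7)² + (-2)² + (12)²] = √197 = 14.04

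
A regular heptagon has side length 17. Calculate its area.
For a regular 7-gon with side length s = 17:
Apothem a = s / (2*tan(pi/7)) = 17 / (2*tan(pi/7)) ≈ 17.6504
Perimeter P = 7 * 17 = 119
Area = (1/2) * P * a = (1/2) * 119 * 17.6504 = 1050.20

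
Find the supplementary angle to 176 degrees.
Supplementary angles sum to 180 degrees.
Other angle = 180 - 176
Other angle = 4 degrees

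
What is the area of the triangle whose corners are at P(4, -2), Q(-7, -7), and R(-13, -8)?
Using the coordinate formula: Area = (1/2)|x₁(y₂-y₃) + x₂(y₃-y₁) + x₃(y₁-y₂)|
Area = (1/2)|4((-7)-(-8)) + (-7)((-8)-(-2)) + (-13)((-2)-(-7))|
Area = (1/2)|4*1 + (-7)*(-6) + (-13)*5|
Area = (1/2)|4 + 42 + (-65)|
Area = (1/2)*19 = 9.50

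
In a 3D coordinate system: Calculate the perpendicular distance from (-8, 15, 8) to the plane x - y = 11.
d = |1(-8) + (-1)(15) + 0(8) - (11)| / √(1² + (-1)² + 0²) = 34/√2 = 24.04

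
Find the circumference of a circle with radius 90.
Circumference = 2 * pi * r
Circumference = 2 * pi * 90
Circumference = 565.49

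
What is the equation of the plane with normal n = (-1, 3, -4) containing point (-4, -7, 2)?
d = n·P = (-1)(-4) + (3)(-7) + (-4)(2) = -25
Plane: -x + 3y - 4z = -25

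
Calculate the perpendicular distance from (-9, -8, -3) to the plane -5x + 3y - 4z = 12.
d = |(-5)(-9) + 3(-8) + (-4)(-3) - (12)| / √((-5)² + 3² + (-4)²) = 21/√50 = 2.97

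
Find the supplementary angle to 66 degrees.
Supplementary angles sum to 180 degrees.
Other angle = 180 - 66
Other angle = 114 degrees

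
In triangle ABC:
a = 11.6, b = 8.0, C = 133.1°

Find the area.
Using A = ½ab·sin(C):
A = ½·11.6·8.0·sin(133.1°) = ½·92.8·0.730162 = 33.88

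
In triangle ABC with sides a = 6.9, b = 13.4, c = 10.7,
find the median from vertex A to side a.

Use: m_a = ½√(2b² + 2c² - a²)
m_a = ½√(2·13.4² + 2·10.7² - 6.9²)
m_a = ½√(359.12 + 228.98 - 47.61) = ½√540.49 = 11.62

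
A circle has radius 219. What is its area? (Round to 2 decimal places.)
Area = pi * r²
Area = pi * 219²
Area = pi * 47961
Area = 150673.93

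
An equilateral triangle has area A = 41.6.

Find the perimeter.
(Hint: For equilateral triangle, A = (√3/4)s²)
A = (√3/4)s²  →  s² = 4A/√3 = 4·41.6/√3 = 96.0711
s = 9.80159
Perimeter = 3s = 29.4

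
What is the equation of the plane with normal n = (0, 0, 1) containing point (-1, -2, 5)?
d = n·P = (0)(-1) + (0)(-2) + (1)(5) = 5
Plane: z = 5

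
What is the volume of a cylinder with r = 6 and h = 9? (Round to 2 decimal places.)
Volume = pi * r² * h
Volume = pi * 6² * 9
Volume = pi * 36 * 9
Volume = pi * 324
Volume = 1017.88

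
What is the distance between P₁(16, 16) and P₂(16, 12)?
Using the distance formula: d = sqrt((x₂-x₁)² + (y₂-y₁)²)
dx = 16 - 16 = 0
dy = 12 - 16 = -4
d = sqrt(0² + (-4)²) = sqrt(0 + 16) = sqrt(16) = 4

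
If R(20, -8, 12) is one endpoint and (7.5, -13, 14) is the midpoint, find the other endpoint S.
S = (2×7.5 - 20, 2×(-13) - (-8), 2×14 - 12) = (-5, -18, 16)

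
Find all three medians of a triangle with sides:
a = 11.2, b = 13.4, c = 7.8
Using m_x = ½√(2y² + 2z² - x²):
m_a = ½√(2·13.4² + 2·7.8² - 11.2²) = ½√355.36 = 9.425
m_b = ½√(2·11.2² + 2·7.8² - 13.4²) = ½√193 = 6.946
m_c = ½√(2·11.2² + 2·13.4² - 7.8²) = ½√549.16 = 11.72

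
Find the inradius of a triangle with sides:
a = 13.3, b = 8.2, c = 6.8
s = (a+b+c)/2 = (13.3+8.2+6.8)/2 = 14.15
Area = √(s(s-a)(s-b)(s-c)) = √(14.15·0.85·5.95·7.35) = 22.9345
r = Area/s = 22.9345/14.15 = 1.621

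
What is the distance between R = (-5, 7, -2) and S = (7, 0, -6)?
d = √[(12)² + (-7)² + (-4)²] = √209 = 14.46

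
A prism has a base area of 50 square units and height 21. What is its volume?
Volume = base area * height
Volume = 50 * 21
Volume = 1050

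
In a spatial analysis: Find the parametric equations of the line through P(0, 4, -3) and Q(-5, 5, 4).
Direction vector d = Q - P = (-5, 1, 7)
x = 0 - 5t, y = 4 + t, z = -3 + 7t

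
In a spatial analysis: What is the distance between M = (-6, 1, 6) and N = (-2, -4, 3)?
d = √[(4)² + (-5)² + (-3)²] = √50 = 7.071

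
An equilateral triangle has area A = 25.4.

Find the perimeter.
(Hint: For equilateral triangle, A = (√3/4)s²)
A = (√3/4)s²  →  s² = 4A/√3 = 4·25.4/√3 = 58.6588
s = 7.6589
Perimeter = 3s = 22.98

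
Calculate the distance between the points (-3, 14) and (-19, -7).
Using the distance formula: d = sqrt((x₂-x₁)² + (y₂-y₁)²)
dx = (-19) - (-3) = -16
dy = (-7) - 14 = -21
d = sqrt((-16)² + (-21)²) = sqrt(256 + 441) = sqrt(697) = 26.40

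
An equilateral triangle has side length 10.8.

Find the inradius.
For an equilateral triangle, r = s/(2√3) where s is the side.
r = 10.8/(2√3) = 10.8/3.464102 = 3.118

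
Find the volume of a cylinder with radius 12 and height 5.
Volume = pi * r² * h
Volume = pi * 12² * 5
Volume = pi * 144 * 5
Volume = pi * 720
Volume = 2261.95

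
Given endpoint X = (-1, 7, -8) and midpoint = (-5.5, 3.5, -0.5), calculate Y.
Y = (2×(-5.5) - (-1), 2×3.5 - 7, 2×(-0.5) - (-8)) = (-10, 0, 7)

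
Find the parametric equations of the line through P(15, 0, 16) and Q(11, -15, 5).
Direction vector d = Q - P = (-4, -15, -11)
x = 15 - 4t, y = 0 - 15t, z = 16 - 11t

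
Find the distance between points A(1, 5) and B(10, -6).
Using the distance formula: d = sqrt((x₂-x₁)² + (y₂-y₁)²)
dx = 10 - 1 = 9
dy = (-6) - 5 = -11
d = sqrt(9² + (-11)²) = sqrt(81 + 121) = sqrt(202) = 14.21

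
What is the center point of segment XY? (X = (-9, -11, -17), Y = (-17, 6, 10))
Midpoint = ((-9-17)/2, (-11+6)/2, (-17+10)/2) = (-13, -2.5, -3.5)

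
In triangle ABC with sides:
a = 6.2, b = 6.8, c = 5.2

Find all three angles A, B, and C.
By the law of cosines:
cos(A) = (b² + c² - a²)/(2bc) = 0.492647  →  A = 60.49°
cos(B) = (a² + c² - b²)/(2ac) = 0.298387  →  B = 72.64°
cos(C) = (a² + b² - c²)/(2ab) = 0.683586  →  C = 46.88°
Check: A + B + C = 180.0° ✓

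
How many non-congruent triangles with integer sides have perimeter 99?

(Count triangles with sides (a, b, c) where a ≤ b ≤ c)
With a ≤ b ≤ c and a + b + c = 99, the triangle inequality a + b > c gives c < 99/2, so c ≤ 49.
Iterate a from 1 to ⌊p/3⌋ = 33; for each a, b ranges from a to ⌊(p−a)/2⌋ with c = p − a − b, keeping only c ≥ b.
Triples: (1, 49, 49), (2, 48, 49), (3, 47, 49), …
Count = 217 triangles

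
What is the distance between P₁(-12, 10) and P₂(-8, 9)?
Using the distance formula: d = sqrt((x₂-x₁)² + (y₂-y₁)²)
dx = (-8) - (-12) = 4
dy = 9 - 10 = -1
d = sqrt(4² + (-1)²) = sqrt(16 + 1) = sqrt(17) = 4.12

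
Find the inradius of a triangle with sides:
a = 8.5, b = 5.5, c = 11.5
s = (a+b+c)/2 = (8.5+5.5+11.5)/2 = 12.75
Area = √(s(s-a)(s-b)(s-c)) = √(12.75·4.25·7.25·1.25) = 22.1602
r = Area/s = 22.1602/12.75 = 1.738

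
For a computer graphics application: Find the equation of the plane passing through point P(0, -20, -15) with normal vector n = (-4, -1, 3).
d = n·P = (-4)(0) + (-1)(-20) + (3)(-15) = -25
Plane: -4x - y + 3z = -25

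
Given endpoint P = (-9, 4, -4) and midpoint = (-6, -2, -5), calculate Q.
Q = (2×(-6) - (-9), 2×(-2) - 4, 2×(-5) - (-4)) = (-3, -8, -6)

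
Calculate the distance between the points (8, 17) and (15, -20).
Using the distance formula: d = sqrt((x₂-x₁)² + (y₂-y₁)²)
dx = 15 - 8 = 7
dy = (-20) - 17 = -37
d = sqrt(7² + (-37)²) = sqrt(49 + 1369) = sqrt(1418) = 37.66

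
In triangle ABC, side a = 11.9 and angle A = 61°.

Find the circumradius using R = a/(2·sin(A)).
R = a/(2·sin(A)) = 11.9/(2·sin(61°))
R = 11.9/(2·0.874620) = 11.9/1.749239 = 6.803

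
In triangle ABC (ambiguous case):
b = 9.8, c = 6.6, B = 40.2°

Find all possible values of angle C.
sin(C)/c = sin(B)/b  →  sin(C) = c·sin(B)/b = 6.6·sin(40.2°)/9.8 = 0.434696
C₁ = arcsin(0.434696) = 25.77°,  C₂ = 180° - C₁ = 154.23°
Check C₂: A = 180° - 40.2° - 154.23° = -14.43° ≤ 0, rejected
C = 25.77° (one solution)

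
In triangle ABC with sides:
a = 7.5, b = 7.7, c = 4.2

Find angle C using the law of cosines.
cos(C) = (a² + b² - c²)/(2ab)
cos(C) = (7.5² + 7.7² - 4.2²)/(2·7.5·7.7) = 97.9/115.5 = 0.847619
C = arccos(0.847619) = 32.05°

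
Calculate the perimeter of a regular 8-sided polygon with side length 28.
Perimeter = number of sides * side length
Perimeter = 8 * 28
Perimeter = 224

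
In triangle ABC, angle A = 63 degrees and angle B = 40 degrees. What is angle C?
Sum of angles in a triangle = 180 degrees
Third angle = 180 - 63 - 40
Third angle = 77 degrees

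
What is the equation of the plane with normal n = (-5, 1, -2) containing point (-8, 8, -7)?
d = n·P = (-5)(-8) + (1)(8) + (-2)(-7) = 62
Plane: -5x + y - 2z = 62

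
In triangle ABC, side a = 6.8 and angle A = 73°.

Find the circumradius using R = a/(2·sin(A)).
R = a/(2·sin(A)) = 6.8/(2·sin(73°))
R = 6.8/(2·0.956305) = 6.8/1.912610 = 3.555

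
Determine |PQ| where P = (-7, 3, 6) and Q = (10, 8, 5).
d = √[(17)² + (5)² + (-1)²] = √315 = 17.75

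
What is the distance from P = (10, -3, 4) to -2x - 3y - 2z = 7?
d = |(-2)(10) + (-3)(-3) + (-2)(4) - (7)| / √((-2)² + (-3)² + (-2)²) = 26/√17 = 6.306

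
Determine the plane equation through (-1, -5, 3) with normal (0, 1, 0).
d = n·P = (0)(-1) + (1)(-5) + (0)(3) = -5
Plane: y = -5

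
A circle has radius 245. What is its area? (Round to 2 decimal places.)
Area = pi * r²
Area = pi * 245²
Area = pi * 60025
Area = 188574.10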